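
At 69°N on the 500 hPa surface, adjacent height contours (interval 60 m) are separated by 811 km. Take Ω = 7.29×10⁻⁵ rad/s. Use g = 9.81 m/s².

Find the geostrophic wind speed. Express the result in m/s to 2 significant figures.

Coriolis parameter at 69°N:
f = 2Ω sin φ = 2 × 7.29×10⁻⁵ × sin 69° = 1.36×10⁻⁴ s⁻¹
Height gradient: |∂Z/∂n| = 60 m / 811000 m = 7.40×10⁻⁵
On a pressure surface, geostrophic balance gives V_g = (g/f)|∂Z/∂n|:
V_g = 9.81 × 7.40×10⁻⁵ / 1.36×10⁻⁴ = 5.33 m/s

5.3 m/s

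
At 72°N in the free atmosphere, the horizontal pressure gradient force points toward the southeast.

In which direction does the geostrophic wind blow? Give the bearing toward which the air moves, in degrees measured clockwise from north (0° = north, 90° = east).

The pressure-gradient force points toward the southeast (bearing 135°).
Geostrophic balance: in the Northern Hemisphere the Coriolis force deflects motion to the right, so the geostrophic wind blows 90° to the right of the pressure-gradient force (low pressure on the left).
Rotating 135° by 90° clockwise gives 225° — the wind blows toward the southwest.

225°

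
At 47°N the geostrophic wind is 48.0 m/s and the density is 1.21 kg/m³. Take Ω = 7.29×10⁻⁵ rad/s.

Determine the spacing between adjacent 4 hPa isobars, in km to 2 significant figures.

Coriolis parameter at 47°N:
f = 2Ω sin φ = 2 × 7.29×10⁻⁵ × sin 47° = 1.07×10⁻⁴ s⁻¹
Geostrophic balance rearranged: |∂P/∂n| = f ρ V_g
|∂P/∂n| = 1.07×10⁻⁴ × 1.21 × 48.0 = 6.19×10⁻³ Pa/m
Isobar spacing: Δn = ΔP/|∂P/∂n| = 400 Pa / 6.19×10⁻³ Pa/m = 64587 m ≈ 65 km

65 km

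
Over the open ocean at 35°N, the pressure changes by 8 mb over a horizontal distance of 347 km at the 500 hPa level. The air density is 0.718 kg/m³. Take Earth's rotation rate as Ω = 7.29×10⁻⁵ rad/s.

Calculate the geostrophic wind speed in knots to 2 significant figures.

75 knots

Coriolis parameter at 35°N:
f = 2Ω sin φ = 2 × 7.29×10⁻⁵ × sin 35° = 8.36×10⁻⁵ s⁻¹
Pressure gradient: |∂P/∂n| = 800 Pa / 347000 m = 2.31×10⁻³ Pa/m
Geostrophic balance (pressure-gradient force = Coriolis force):
V_g = (1/(fρ)) |∂P/∂n| = 2.31×10⁻³ / (8.36×10⁻⁵ × 0.718) = 38.4 m/s
Converting: 38.4 m/s × 1.944 = 75 knots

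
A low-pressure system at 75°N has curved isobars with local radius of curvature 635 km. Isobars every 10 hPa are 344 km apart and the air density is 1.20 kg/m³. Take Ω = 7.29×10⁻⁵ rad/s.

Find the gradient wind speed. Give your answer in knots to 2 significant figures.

Coriolis parameter at 75°N:
f = 2Ω sin φ = 2 × 7.29×10⁻⁵ × sin 75° = 1.41×10⁻⁴ s⁻¹
Pressure gradient: |∂P/∂n| = 1000 Pa / 344000 m = 2.91×10⁻³ Pa/m
Geostrophic speed: V_g = |∂P/∂n|/(fρ) = 2.91×10⁻³/(1.41×10⁻⁴ × 1.20) = 17.2 m/s
Around a low, centrifugal force acts outward with Coriolis, so pressure-gradient force balances both:
(1/ρ)|∂P/∂n| = fV + V²/R  →  V² + fR·V − fR·V_g = 0
With fR = 1.41×10⁻⁴ × 635×10³ m = 89.4 m/s:
V = [−fR + √((fR)² + 4 fR V_g)]/2 = [−89.4 + √(89.4² + 4×89.4×17.2)]/2 = 14.8 m/s
Subgeostrophic (V < V_g = 17.2 m/s), as expected around a low.
Converting: 14.8 m/s × 1.944 = 29 knots

29 knots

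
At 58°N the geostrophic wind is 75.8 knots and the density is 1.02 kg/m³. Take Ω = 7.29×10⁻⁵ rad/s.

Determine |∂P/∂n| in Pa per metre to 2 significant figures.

4.9×10⁻³ Pa/m

Coriolis parameter at 58°N:
f = 2Ω sin φ = 2 × 7.29×10⁻⁵ × sin 58° = 1.24×10⁻⁴ s⁻¹
Wind speed in SI: 75.8 knots = 39.0 m/s
Geostrophic balance rearranged: |∂P/∂n| = f ρ V_g
|∂P/∂n| = 1.24×10⁻⁴ × 1.02 × 39.0 = 4.92×10⁻³ Pa/m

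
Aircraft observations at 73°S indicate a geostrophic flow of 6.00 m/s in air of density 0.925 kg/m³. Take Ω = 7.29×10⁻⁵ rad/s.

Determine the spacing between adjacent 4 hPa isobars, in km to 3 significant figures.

517 km

Coriolis parameter at 73°S:
f = 2Ω sin φ = 2 × 7.29×10⁻⁵ × sin 73° = 1.39×10⁻⁴ s⁻¹
Geostrophic balance rearranged: |∂P/∂n| = f ρ V_g
|∂P/∂n| = 1.39×10⁻⁴ × 0.925 × 6.00 = 7.74×10⁻⁴ Pa/m
Isobar spacing: Δn = ΔP/|∂P/∂n| = 400 Pa / 7.74×10⁻⁴ Pa/m = 516908 m ≈ 517 km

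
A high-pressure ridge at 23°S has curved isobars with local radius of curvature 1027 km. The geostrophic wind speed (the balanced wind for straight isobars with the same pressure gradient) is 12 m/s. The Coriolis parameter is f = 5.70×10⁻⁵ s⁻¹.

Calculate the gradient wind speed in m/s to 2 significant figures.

17 m/s

Around a high, pressure-gradient force acts outward with centrifugal, so Coriolis balances both:
fV = (1/ρ)|∂P/∂n| + V²/R  →  V² − fR·V + fR·V_g = 0
With fR = 5.70×10⁻⁵ × 1027×10³ m = 58.5 m/s:
V = [fR − √((fR)² − 4 fR V_g)]/2 = [58.5 − √(58.5² − 4×58.5×12)]/2 = 16.9 m/s
Supergeostrophic (V > V_g = 12 m/s), as expected around a high.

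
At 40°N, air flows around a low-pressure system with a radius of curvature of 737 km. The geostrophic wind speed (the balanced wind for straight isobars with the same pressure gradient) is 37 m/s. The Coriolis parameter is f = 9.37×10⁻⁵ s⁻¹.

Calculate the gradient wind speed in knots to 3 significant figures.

Around a low, centrifugal force acts outward with Coriolis, so pressure-gradient force balances both:
(1/ρ)|∂P/∂n| = fV + V²/R  →  V² + fR·V − fR·V_g = 0
With fR = 9.37×10⁻⁵ × 737×10³ m = 69.1 m/s:
V = [−fR + √((fR)² + 4 fR V_g)]/2 = [−69.1 + √(69.1² + 4×69.1×37)]/2 = 26.7 m/s
Subgeostrophic (V < V_g = 37 m/s), as expected around a low.
Converting: 26.7 m/s × 1.944 = 51.9 knots

51.9 knots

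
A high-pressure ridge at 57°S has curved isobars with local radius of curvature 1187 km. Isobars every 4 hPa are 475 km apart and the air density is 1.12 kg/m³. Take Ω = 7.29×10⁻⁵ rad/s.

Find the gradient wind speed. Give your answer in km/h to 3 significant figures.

Coriolis parameter at 57°S:
f = 2Ω sin φ = 2 × 7.29×10⁻⁵ × sin 57° = 1.22×10⁻⁴ s⁻¹
Pressure gradient: |∂P/∂n| = 400 Pa / 475000 m = 8.42×10⁻⁴ Pa/m
Geostrophic speed: V_g = |∂P/∂n|/(fρ) = 8.42×10⁻⁴/(1.22×10⁻⁴ × 1.12) = 6.15 m/s
Around a high, pressure-gradient force acts outward with centrifugal, so Coriolis balances both:
fV = (1/ρ)|∂P/∂n| + V²/R  →  V² − fR·V + fR·V_g = 0
With fR = 1.22×10⁻⁴ × 1187×10³ m = 145 m/s:
V = [fR − √((fR)² − 4 fR V_g)]/2 = [145 − √(145² − 4×145×6.15)]/2 = 6.43 m/s
Supergeostrophic (V > V_g = 6.15 m/s), as expected around a high.
Converting: 6.43 m/s × 3.6 = 23.2 km/h

23.2 km/h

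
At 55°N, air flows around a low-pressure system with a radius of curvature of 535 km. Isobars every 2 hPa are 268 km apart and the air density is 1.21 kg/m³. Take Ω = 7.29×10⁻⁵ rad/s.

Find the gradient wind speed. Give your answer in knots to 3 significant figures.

Coriolis parameter at 55°N:
f = 2Ω sin φ = 2 × 7.29×10⁻⁵ × sin 55° = 1.19×10⁻⁴ s⁻¹
Pressure gradient: |∂P/∂n| = 200 Pa / 268000 m = 7.46×10⁻⁴ Pa/m
Geostrophic speed: V_g = |∂P/∂n|/(fρ) = 7.46×10⁻⁴/(1.19×10⁻⁴ × 1.21) = 5.16 m/s
Around a low, centrifugal force acts outward with Coriolis, so pressure-gradient force balances both:
(1/ρ)|∂P/∂n| = fV + V²/R  →  V² + fR·V − fR·V_g = 0
With fR = 1.19×10⁻⁴ × 535×10³ m = 63.9 m/s:
V = [−fR + √((fR)² + 4 fR V_g)]/2 = [−63.9 + √(63.9² + 4×63.9×5.16)]/2 = 4.8 m/s
Subgeostrophic (V < V_g = 5.16 m/s), as expected around a low.
Converting: 4.8 m/s × 1.944 = 9.34 knots

9.34 knots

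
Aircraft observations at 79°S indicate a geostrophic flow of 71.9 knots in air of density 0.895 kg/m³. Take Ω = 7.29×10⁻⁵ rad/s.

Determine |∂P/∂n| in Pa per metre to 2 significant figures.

Coriolis parameter at 79°S:
f = 2Ω sin φ = 2 × 7.29×10⁻⁵ × sin 79° = 1.43×10⁻⁴ s⁻¹
Wind speed in SI: 71.9 knots = 37.0 m/s
Geostrophic balance rearranged: |∂P/∂n| = f ρ V_g
|∂P/∂n| = 1.43×10⁻⁴ × 0.895 × 37.0 = 4.74×10⁻³ Pa/m

4.7×10⁻³ Pa/m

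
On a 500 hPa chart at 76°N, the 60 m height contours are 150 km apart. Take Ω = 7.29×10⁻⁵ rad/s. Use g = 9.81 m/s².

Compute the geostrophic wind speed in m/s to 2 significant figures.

Coriolis parameter at 76°N:
f = 2Ω sin φ = 2 × 7.29×10⁻⁵ × sin 76° = 1.41×10⁻⁴ s⁻¹
Height gradient: |∂Z/∂n| = 60 m / 150000 m = 4.00×10⁻⁴
On a pressure surface, geostrophic balance gives V_g = (g/f)|∂Z/∂n|:
V_g = 9.81 × 4.00×10⁻⁴ / 1.41×10⁻⁴ = 27.7 m/s

28 m/s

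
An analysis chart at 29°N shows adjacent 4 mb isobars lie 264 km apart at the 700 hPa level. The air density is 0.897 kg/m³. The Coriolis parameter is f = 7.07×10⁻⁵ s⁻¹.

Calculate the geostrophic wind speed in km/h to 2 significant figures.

Pressure gradient: |∂P/∂n| = 400 Pa / 264000 m = 1.52×10⁻³ Pa/m
Geostrophic balance (pressure-gradient force = Coriolis force):
V_g = (1/(fρ)) |∂P/∂n| = 1.52×10⁻³ / (7.07×10⁻⁵ × 0.897) = 23.9 m/s
Converting: 23.9 m/s × 3.6 = 86 km/h

86 km/h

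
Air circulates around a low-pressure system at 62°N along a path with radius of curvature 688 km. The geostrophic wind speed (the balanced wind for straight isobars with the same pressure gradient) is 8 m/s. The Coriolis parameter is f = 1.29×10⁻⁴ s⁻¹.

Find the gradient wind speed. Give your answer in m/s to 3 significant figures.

Around a low, centrifugal force acts outward with Coriolis, so pressure-gradient force balances both:
(1/ρ)|∂P/∂n| = fV + V²/R  →  V² + fR·V − fR·V_g = 0
With fR = 1.29×10⁻⁴ × 688×10³ m = 88.8 m/s:
V = [−fR + √((fR)² + 4 fR V_g)]/2 = [−88.8 + √(88.8² + 4×88.8×8)]/2 = 7.39 m/s
Subgeostrophic (V < V_g = 8 m/s), as expected around a low.

7.39 m/s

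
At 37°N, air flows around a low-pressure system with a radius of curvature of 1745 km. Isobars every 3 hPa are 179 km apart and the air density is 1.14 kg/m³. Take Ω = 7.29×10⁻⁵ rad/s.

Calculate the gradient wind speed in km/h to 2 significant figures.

Coriolis parameter at 37°N:
f = 2Ω sin φ = 2 × 7.29×10⁻⁵ × sin 37° = 8.77×10⁻⁵ s⁻¹
Pressure gradient: |∂P/∂n| = 300 Pa / 179000 m = 1.68×10⁻³ Pa/m
Geostrophic speed: V_g = |∂P/∂n|/(fρ) = 1.68×10⁻³/(8.77×10⁻⁵ × 1.14) = 16.8 m/s
Around a low, centrifugal force acts outward with Coriolis, so pressure-gradient force balances both:
(1/ρ)|∂P/∂n| = fV + V²/R  →  V² + fR·V − fR·V_g = 0
With fR = 8.77×10⁻⁵ × 1745×10³ m = 153 m/s:
V = [−fR + √((fR)² + 4 fR V_g)]/2 = [−153 + √(153² + 4×153×16.8)]/2 = 15.2 m/s
Subgeostrophic (V < V_g = 16.8 m/s), as expected around a low.
Converting: 15.2 m/s × 3.6 = 55 km/h

55 km/h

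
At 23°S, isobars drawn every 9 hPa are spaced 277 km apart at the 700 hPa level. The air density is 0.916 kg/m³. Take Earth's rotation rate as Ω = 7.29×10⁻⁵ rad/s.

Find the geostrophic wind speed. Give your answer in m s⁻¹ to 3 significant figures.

Coriolis parameter at 23°S:
f = 2Ω sin φ = 2 × 7.29×10⁻⁵ × sin 23° = 5.70×10⁻⁵ s⁻¹
Pressure gradient: |∂P/∂n| = 900 Pa / 277000 m = 3.25×10⁻³ Pa/m
Geostrophic balance (pressure-gradient force = Coriolis force):
V_g = (1/(fρ)) |∂P/∂n| = 3.25×10⁻³ / (5.70×10⁻⁵ × 0.916) = 62.3 m/s

62.3 m s⁻¹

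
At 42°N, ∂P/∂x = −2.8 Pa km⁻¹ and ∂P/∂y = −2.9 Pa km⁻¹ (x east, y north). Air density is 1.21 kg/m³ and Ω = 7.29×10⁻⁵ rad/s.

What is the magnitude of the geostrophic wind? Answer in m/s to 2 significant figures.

34 m/s

Coriolis parameter at 42°N:
f = 2Ω sin φ = 2 × 7.29×10⁻⁵ × sin 42° = 9.76×10⁻⁵ s⁻¹
Component geostrophic relations (x east, y north):
u_g = −(1/(fρ)) ∂P/∂y,  v_g = (1/(fρ)) ∂P/∂x
u_g = −(−2.9×10⁻³)/(9.76×10⁻⁵ × 1.21) = 24.6 m/s;  v_g = (−2.8×10⁻³)/(9.76×10⁻⁵ × 1.21) = −23.7 m/s
|V_g| = √(u_g² + v_g²) = 34.1 m/s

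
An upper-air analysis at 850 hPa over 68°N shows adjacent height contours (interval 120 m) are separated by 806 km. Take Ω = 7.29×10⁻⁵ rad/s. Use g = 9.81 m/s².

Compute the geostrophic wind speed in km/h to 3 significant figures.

Coriolis parameter at 68°N:
f = 2Ω sin φ = 2 × 7.29×10⁻⁵ × sin 68° = 1.35×10⁻⁴ s⁻¹
Height gradient: |∂Z/∂n| = 120 m / 806000 m = 1.49×10⁻⁴
On a pressure surface, geostrophic balance gives V_g = (g/f)|∂Z/∂n|:
V_g = 9.81 × 1.49×10⁻⁴ / 1.35×10⁻⁴ = 10.8 m/s
Converting: 10.8 m/s × 3.6 = 38.9 km/h

38.9 km/h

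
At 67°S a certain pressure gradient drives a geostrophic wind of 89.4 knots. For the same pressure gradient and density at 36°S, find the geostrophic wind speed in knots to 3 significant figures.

With the same pressure gradient and density, V_g ∝ 1/f ∝ 1/sin φ.
V₂ = V₁ · sin φ₁ / sin φ₂ = 89.4 × sin 67° / sin 36°
V₂ = 89.4 × 0.9205/0.5878 = 140 knots

140 knots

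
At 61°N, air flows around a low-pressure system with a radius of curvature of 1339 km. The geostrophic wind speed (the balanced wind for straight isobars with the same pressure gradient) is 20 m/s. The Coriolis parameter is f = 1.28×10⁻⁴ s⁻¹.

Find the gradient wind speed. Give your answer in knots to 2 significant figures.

Around a low, centrifugal force acts outward with Coriolis, so pressure-gradient force balances both:
(1/ρ)|∂P/∂n| = fV + V²/R  →  V² + fR·V − fR·V_g = 0
With fR = 1.28×10⁻⁴ × 1339×10³ m = 171 m/s:
V = [−fR + √((fR)² + 4 fR V_g)]/2 = [−171 + √(171² + 4×171×20)]/2 = 18.1 m/s
Subgeostrophic (V < V_g = 20 m/s), as expected around a low.
Converting: 18.1 m/s × 1.944 = 35 knots

35 knots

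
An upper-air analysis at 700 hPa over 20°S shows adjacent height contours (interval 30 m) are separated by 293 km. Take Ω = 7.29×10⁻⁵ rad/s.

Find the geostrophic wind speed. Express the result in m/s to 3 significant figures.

20.1 m/s

Coriolis parameter at 20°S:
f = 2Ω sin φ = 2 × 7.29×10⁻⁵ × sin 20° = 4.99×10⁻⁵ s⁻¹
Height gradient: |∂Z/∂n| = 30 m / 293000 m = 1.02×10⁻⁴
On a pressure surface, geostrophic balance gives V_g = (g/f)|∂Z/∂n|:
V_g = 9.81 × 1.02×10⁻⁴ / 4.99×10⁻⁵ = 20.1 m/s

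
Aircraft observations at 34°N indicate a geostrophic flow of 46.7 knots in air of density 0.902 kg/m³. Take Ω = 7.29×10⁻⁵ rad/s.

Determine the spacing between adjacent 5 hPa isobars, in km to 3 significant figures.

283 km

Coriolis parameter at 34°N:
f = 2Ω sin φ = 2 × 7.29×10⁻⁵ × sin 34° = 8.15×10⁻⁵ s⁻¹
Wind speed in SI: 46.7 knots = 24.0 m/s
Geostrophic balance rearranged: |∂P/∂n| = f ρ V_g
|∂P/∂n| = 8.15×10⁻⁵ × 0.902 × 24.0 = 1.77×10⁻³ Pa/m
Isobar spacing: Δn = ΔP/|∂P/∂n| = 500 Pa / 1.77×10⁻³ Pa/m = 283002 m ≈ 283 km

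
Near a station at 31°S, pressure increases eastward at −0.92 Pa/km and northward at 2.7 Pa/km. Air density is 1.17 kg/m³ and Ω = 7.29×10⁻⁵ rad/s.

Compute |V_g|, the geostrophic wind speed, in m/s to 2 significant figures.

Coriolis parameter at 31°S:
f = 2Ω sin φ = 2 × 7.29×10⁻⁵ × sin 31° = 7.51×10⁻⁵ s⁻¹
In the Southern Hemisphere f is negative: f = −7.51×10⁻⁵ s⁻¹.
Component geostrophic relations (x east, y north):
u_g = −(1/(fρ)) ∂P/∂y,  v_g = (1/(fρ)) ∂P/∂x
u_g = −(2.7×10⁻³)/(−7.51×10⁻⁵ × 1.17) = 30.7 m/s;  v_g = (−0.92×10⁻³)/(−7.51×10⁻⁵ × 1.17) = 10.5 m/s
|V_g| = √(u_g² + v_g²) = 32.5 m/s

32 m/s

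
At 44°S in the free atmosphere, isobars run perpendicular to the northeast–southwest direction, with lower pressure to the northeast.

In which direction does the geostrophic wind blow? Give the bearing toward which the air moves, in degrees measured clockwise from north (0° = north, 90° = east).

The pressure-gradient force points toward the northeast (bearing 045°).
Geostrophic balance: in the Southern Hemisphere the Coriolis force deflects motion to the left, so the geostrophic wind blows 90° to the left of the pressure-gradient force (low pressure on the right).
Rotating 045° by 90° counterclockwise gives 315° — the wind blows toward the northwest.

315°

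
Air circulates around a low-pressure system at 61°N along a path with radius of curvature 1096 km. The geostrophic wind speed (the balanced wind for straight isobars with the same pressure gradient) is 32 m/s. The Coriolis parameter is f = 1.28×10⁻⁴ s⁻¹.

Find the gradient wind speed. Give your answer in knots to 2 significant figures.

Around a low, centrifugal force acts outward with Coriolis, so pressure-gradient force balances both:
(1/ρ)|∂P/∂n| = fV + V²/R  →  V² + fR·V − fR·V_g = 0
With fR = 1.28×10⁻⁴ × 1096×10³ m = 140 m/s:
V = [−fR + √((fR)² + 4 fR V_g)]/2 = [−140 + √(140² + 4×140×32)]/2 = 26.9 m/s
Subgeostrophic (V < V_g = 32 m/s), as expected around a low.
Converting: 26.9 m/s × 1.944 = 52 knots

52 knots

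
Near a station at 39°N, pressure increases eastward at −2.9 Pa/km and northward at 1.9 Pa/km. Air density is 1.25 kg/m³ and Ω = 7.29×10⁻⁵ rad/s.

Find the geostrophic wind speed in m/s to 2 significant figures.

30 m/s

Coriolis parameter at 39°N:
f = 2Ω sin φ = 2 × 7.29×10⁻⁵ × sin 39° = 9.18×10⁻⁵ s⁻¹
Component geostrophic relations (x east, y north):
u_g = −(1/(fρ)) ∂P/∂y,  v_g = (1/(fρ)) ∂P/∂x
u_g = −(1.9×10⁻³)/(9.18×10⁻⁵ × 1.25) = −16.6 m/s;  v_g = (−2.9×10⁻³)/(9.18×10⁻⁵ × 1.25) = −25.3 m/s
|V_g| = √(u_g² + v_g²) = 30.2 m/s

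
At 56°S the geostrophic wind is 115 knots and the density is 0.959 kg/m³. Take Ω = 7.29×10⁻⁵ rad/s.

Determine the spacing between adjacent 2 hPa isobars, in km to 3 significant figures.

29.2 km

Coriolis parameter at 56°S:
f = 2Ω sin φ = 2 × 7.29×10⁻⁵ × sin 56° = 1.21×10⁻⁴ s⁻¹
Wind speed in SI: 115 knots = 59.2 m/s
Geostrophic balance rearranged: |∂P/∂n| = f ρ V_g
|∂P/∂n| = 1.21×10⁻⁴ × 0.959 × 59.2 = 6.86×10⁻³ Pa/m
Isobar spacing: Δn = ΔP/|∂P/∂n| = 200 Pa / 6.86×10⁻³ Pa/m = 29164 m ≈ 29.2 km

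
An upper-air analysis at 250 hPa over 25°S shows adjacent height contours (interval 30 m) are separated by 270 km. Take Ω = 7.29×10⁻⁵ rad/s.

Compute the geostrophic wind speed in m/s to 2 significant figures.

18 m/s

Coriolis parameter at 25°S:
f = 2Ω sin φ = 2 × 7.29×10⁻⁵ × sin 25° = 6.16×10⁻⁵ s⁻¹
Height gradient: |∂Z/∂n| = 30 m / 270000 m = 1.11×10⁻⁴
On a pressure surface, geostrophic balance gives V_g = (g/f)|∂Z/∂n|:
V_g = 9.81 × 1.11×10⁻⁴ / 6.16×10⁻⁵ = 17.7 m/s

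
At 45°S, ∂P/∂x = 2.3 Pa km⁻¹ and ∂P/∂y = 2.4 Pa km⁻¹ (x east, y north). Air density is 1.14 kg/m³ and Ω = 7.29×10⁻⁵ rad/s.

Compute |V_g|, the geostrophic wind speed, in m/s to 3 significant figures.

Coriolis parameter at 45°S:
f = 2Ω sin φ = 2 × 7.29×10⁻⁵ × sin 45° = 1.03×10⁻⁴ s⁻¹
In the Southern Hemisphere f is negative: f = −1.03×10⁻⁴ s⁻¹.
Component geostrophic relations (x east, y north):
u_g = −(1/(fρ)) ∂P/∂y,  v_g = (1/(fρ)) ∂P/∂x
u_g = −(2.4×10⁻³)/(−1.03×10⁻⁴ × 1.14) = 20.4 m/s;  v_g = (2.3×10⁻³)/(−1.03×10⁻⁴ × 1.14) = −19.6 m/s
|V_g| = √(u_g² + v_g²) = 28.3 m/s

28.3 m/s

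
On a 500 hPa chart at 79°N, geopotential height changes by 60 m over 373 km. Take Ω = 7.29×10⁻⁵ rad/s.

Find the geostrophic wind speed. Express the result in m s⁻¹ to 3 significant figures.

Coriolis parameter at 79°N:
f = 2Ω sin φ = 2 × 7.29×10⁻⁵ × sin 79° = 1.43×10⁻⁴ s⁻¹
Height gradient: |∂Z/∂n| = 60 m / 373000 m = 1.61×10⁻⁴
On a pressure surface, geostrophic balance gives V_g = (g/f)|∂Z/∂n|:
V_g = 9.81 × 1.61×10⁻⁴ / 1.43×10⁻⁴ = 11.0 m/s

11.0 m s⁻¹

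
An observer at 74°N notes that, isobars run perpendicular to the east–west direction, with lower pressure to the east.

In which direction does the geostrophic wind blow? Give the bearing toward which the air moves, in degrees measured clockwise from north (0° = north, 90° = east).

The pressure-gradient force points toward the east (bearing 090°).
Geostrophic balance: in the Northern Hemisphere the Coriolis force deflects motion to the right, so the geostrophic wind blows 90° to the right of the pressure-gradient force (low pressure on the left).
Rotating 090° by 90° clockwise gives 180° — the wind blows toward the south.

180°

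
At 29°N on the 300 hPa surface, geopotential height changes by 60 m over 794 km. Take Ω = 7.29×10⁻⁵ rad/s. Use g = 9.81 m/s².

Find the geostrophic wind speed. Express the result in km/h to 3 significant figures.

37.8 km/h

Coriolis parameter at 29°N:
f = 2Ω sin φ = 2 × 7.29×10⁻⁵ × sin 29° = 7.07×10⁻⁵ s⁻¹
Height gradient: |∂Z/∂n| = 60 m / 794000 m = 7.56×10⁻⁵
On a pressure surface, geostrophic balance gives V_g = (g/f)|∂Z/∂n|:
V_g = 9.81 × 7.56×10⁻⁵ / 7.07×10⁻⁵ = 10.5 m/s
Converting: 10.5 m/s × 3.6 = 37.8 km/h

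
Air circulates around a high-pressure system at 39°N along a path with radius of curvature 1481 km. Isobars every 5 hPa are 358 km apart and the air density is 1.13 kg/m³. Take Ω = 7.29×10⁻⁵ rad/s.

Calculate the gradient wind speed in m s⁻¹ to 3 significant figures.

Coriolis parameter at 39°N:
f = 2Ω sin φ = 2 × 7.29×10⁻⁵ × sin 39° = 9.18×10⁻⁵ s⁻¹
Pressure gradient: |∂P/∂n| = 500 Pa / 358000 m = 1.40×10⁻³ Pa/m
Geostrophic speed: V_g = |∂P/∂n|/(fρ) = 1.40×10⁻³/(9.18×10⁻⁵ × 1.13) = 13.5 m/s
Around a high, pressure-gradient force acts outward with centrifugal, so Coriolis balances both:
fV = (1/ρ)|∂P/∂n| + V²/R  →  V² − fR·V + fR·V_g = 0
With fR = 9.18×10⁻⁵ × 1481×10³ m = 136 m/s:
V = [fR − √((fR)² − 4 fR V_g)]/2 = [136 − √(136² − 4×136×13.5)]/2 = 15.2 m/s
Supergeostrophic (V > V_g = 13.5 m/s), as expected around a high.

15.2 m s⁻¹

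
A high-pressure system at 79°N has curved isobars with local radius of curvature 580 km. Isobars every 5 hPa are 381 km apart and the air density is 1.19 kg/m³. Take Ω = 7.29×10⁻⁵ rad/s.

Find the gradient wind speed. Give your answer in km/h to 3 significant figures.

Coriolis parameter at 79°N:
f = 2Ω sin φ = 2 × 7.29×10⁻⁵ × sin 79° = 1.43×10⁻⁴ s⁻¹
Pressure gradient: |∂P/∂n| = 500 Pa / 381000 m = 1.31×10⁻³ Pa/m
Geostrophic speed: V_g = |∂P/∂n|/(fρ) = 1.31×10⁻³/(1.43×10⁻⁴ × 1.19) = 7.71 m/s
Around a high, pressure-gradient force acts outward with centrifugal, so Coriolis balances both:
fV = (1/ρ)|∂P/∂n| + V²/R  →  V² − fR·V + fR·V_g = 0
With fR = 1.43×10⁻⁴ × 580×10³ m = 83.0 m/s:
V = [fR − √((fR)² − 4 fR V_g)]/2 = [83.0 − √(83.0² − 4×83.0×7.71)]/2 = 8.6 m/s
Supergeostrophic (V > V_g = 7.71 m/s), as expected around a high.
Converting: 8.6 m/s × 3.6 = 30.9 km/h

30.9 km/h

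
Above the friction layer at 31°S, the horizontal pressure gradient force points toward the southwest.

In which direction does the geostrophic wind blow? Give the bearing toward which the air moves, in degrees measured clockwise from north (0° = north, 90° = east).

135°

The pressure-gradient force points toward the southwest (bearing 225°).
Geostrophic balance: in the Southern Hemisphere the Coriolis force deflects motion to the left, so the geostrophic wind blows 90° to the left of the pressure-gradient force (low pressure on the right).
Rotating 225° by 90° counterclockwise gives 135° — the wind blows toward the southeast.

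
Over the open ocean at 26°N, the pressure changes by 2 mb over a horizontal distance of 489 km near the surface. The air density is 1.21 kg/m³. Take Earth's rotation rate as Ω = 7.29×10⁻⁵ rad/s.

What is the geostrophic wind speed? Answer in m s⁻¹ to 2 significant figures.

Coriolis parameter at 26°N:
f = 2Ω sin φ = 2 × 7.29×10⁻⁵ × sin 26° = 6.39×10⁻⁵ s⁻¹
Pressure gradient: |∂P/∂n| = 200 Pa / 489000 m = 4.09×10⁻⁴ Pa/m
Geostrophic balance (pressure-gradient force = Coriolis force):
V_g = (1/(fρ)) |∂P/∂n| = 4.09×10⁻⁴ / (6.39×10⁻⁵ × 1.21) = 5.29 m/s

5.3 m s⁻¹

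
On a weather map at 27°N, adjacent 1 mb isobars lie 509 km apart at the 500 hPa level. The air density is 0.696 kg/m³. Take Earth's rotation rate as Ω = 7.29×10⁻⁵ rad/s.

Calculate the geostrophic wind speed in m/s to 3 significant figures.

Coriolis parameter at 27°N:
f = 2Ω sin φ = 2 × 7.29×10⁻⁵ × sin 27° = 6.62×10⁻⁵ s⁻¹
Pressure gradient: |∂P/∂n| = 100 Pa / 509000 m = 1.96×10⁻⁴ Pa/m
Geostrophic balance (pressure-gradient force = Coriolis force):
V_g = (1/(fρ)) |∂P/∂n| = 1.96×10⁻⁴ / (6.62×10⁻⁵ × 0.696) = 4.26 m/s

4.26 m/s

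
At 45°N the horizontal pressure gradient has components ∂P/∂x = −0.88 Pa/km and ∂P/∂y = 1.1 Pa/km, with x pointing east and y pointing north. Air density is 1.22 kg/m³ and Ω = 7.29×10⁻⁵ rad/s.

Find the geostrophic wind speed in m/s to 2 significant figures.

11 m/s

Coriolis parameter at 45°N:
f = 2Ω sin φ = 2 × 7.29×10⁻⁵ × sin 45° = 1.03×10⁻⁴ s⁻¹
Component geostrophic relations (x east, y north):
u_g = −(1/(fρ)) ∂P/∂y,  v_g = (1/(fρ)) ∂P/∂x
u_g = −(1.1×10⁻³)/(1.03×10⁻⁴ × 1.22) = −8.75 m/s;  v_g = (−0.88×10⁻³)/(1.03×10⁻⁴ × 1.22) = −7.00 m/s
|V_g| = √(u_g² + v_g²) = 11.2 m/s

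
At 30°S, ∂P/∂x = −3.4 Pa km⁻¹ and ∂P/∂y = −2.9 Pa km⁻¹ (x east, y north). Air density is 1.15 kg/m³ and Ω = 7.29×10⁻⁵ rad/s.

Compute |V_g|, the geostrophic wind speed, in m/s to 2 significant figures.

53 m/s

Coriolis parameter at 30°S:
f = 2Ω sin φ = 2 × 7.29×10⁻⁵ × sin 30° = 7.29×10⁻⁵ s⁻¹
In the Southern Hemisphere f is negative: f = −7.29×10⁻⁵ s⁻¹.
Component geostrophic relations (x east, y north):
u_g = −(1/(fρ)) ∂P/∂y,  v_g = (1/(fρ)) ∂P/∂x
u_g = −(−2.9×10⁻³)/(−7.29×10⁻⁵ × 1.15) = −34.6 m/s;  v_g = (−3.4×10⁻³)/(−7.29×10⁻⁵ × 1.15) = 40.6 m/s
|V_g| = √(u_g² + v_g²) = 53.3 m/s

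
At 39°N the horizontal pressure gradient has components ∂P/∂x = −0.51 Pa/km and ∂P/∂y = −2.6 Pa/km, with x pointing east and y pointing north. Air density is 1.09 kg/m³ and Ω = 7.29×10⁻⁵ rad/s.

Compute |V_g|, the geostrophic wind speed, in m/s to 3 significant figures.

Coriolis parameter at 39°N:
f = 2Ω sin φ = 2 × 7.29×10⁻⁵ × sin 39° = 9.18×10⁻⁵ s⁻¹
Component geostrophic relations (x east, y north):
u_g = −(1/(fρ)) ∂P/∂y,  v_g = (1/(fρ)) ∂P/∂x
u_g = −(−2.6×10⁻³)/(9.18×10⁻⁵ × 1.09) = 26.0 m/s;  v_g = (−0.51×10⁻³)/(9.18×10⁻⁵ × 1.09) = −5.10 m/s
|V_g| = √(u_g² + v_g²) = 26.5 m/s

26.5 m/s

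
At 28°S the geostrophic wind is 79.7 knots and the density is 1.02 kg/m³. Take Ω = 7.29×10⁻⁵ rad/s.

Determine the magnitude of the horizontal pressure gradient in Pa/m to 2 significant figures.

Coriolis parameter at 28°S:
f = 2Ω sin φ = 2 × 7.29×10⁻⁵ × sin 28° = 6.84×10⁻⁵ s⁻¹
Wind speed in SI: 79.7 knots = 41.0 m/s
Geostrophic balance rearranged: |∂P/∂n| = f ρ V_g
|∂P/∂n| = 6.84×10⁻⁵ × 1.02 × 41.0 = 2.86×10⁻³ Pa/m

2.9×10⁻³ Pa/m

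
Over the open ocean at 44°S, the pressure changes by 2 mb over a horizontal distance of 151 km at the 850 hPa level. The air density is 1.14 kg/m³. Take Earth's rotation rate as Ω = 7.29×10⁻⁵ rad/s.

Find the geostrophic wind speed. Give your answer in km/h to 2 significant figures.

41 km/h

Coriolis parameter at 44°S:
f = 2Ω sin φ = 2 × 7.29×10⁻⁵ × sin 44° = 1.01×10⁻⁴ s⁻¹
Pressure gradient: |∂P/∂n| = 200 Pa / 151000 m = 1.32×10⁻³ Pa/m
Geostrophic balance (pressure-gradient force = Coriolis force):
V_g = (1/(fρ)) |∂P/∂n| = 1.32×10⁻³ / (1.01×10⁻⁴ × 1.14) = 11.5 m/s
Converting: 11.5 m/s × 3.6 = 41 km/h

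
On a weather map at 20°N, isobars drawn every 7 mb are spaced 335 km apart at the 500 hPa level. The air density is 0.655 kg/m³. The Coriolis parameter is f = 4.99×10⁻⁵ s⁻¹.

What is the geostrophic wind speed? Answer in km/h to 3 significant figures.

230 km/h

Pressure gradient: |∂P/∂n| = 700 Pa / 335000 m = 2.09×10⁻³ Pa/m
Geostrophic balance (pressure-gradient force = Coriolis force):
V_g = (1/(fρ)) |∂P/∂n| = 2.09×10⁻³ / (4.99×10⁻⁵ × 0.655) = 63.9 m/s
Converting: 63.9 m/s × 3.6 = 230 km/h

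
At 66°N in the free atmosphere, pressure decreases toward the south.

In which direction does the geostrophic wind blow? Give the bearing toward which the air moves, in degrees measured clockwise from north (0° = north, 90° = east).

The pressure-gradient force points toward the south (bearing 180°).
Geostrophic balance: in the Northern Hemisphere the Coriolis force deflects motion to the right, so the geostrophic wind blows 90° to the right of the pressure-gradient force (low pressure on the left).
Rotating 180° by 90° clockwise gives 270° — the wind blows toward the west.

270°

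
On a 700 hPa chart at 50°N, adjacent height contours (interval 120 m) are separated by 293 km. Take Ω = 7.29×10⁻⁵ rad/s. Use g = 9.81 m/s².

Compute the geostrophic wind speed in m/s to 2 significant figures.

Coriolis parameter at 50°N:
f = 2Ω sin φ = 2 × 7.29×10⁻⁵ × sin 50° = 1.12×10⁻⁴ s⁻¹
Height gradient: |∂Z/∂n| = 120 m / 293000 m = 4.10×10⁻⁴
On a pressure surface, geostrophic balance gives V_g = (g/f)|∂Z/∂n|:
V_g = 9.81 × 4.10×10⁻⁴ / 1.12×10⁻⁴ = 36.0 m/s

36 m/s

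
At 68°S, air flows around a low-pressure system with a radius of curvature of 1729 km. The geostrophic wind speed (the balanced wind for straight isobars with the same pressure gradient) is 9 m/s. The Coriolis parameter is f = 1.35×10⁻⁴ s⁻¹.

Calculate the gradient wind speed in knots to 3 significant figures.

Around a low, centrifugal force acts outward with Coriolis, so pressure-gradient force balances both:
(1/ρ)|∂P/∂n| = fV + V²/R  →  V² + fR·V − fR·V_g = 0
With fR = 1.35×10⁻⁴ × 1729×10³ m = 233 m/s:
V = [−fR + √((fR)² + 4 fR V_g)]/2 = [−233 + √(233² + 4×233×9)]/2 = 8.68 m/s
Subgeostrophic (V < V_g = 9 m/s), as expected around a low.
Converting: 8.68 m/s × 1.944 = 16.9 knots

16.9 knots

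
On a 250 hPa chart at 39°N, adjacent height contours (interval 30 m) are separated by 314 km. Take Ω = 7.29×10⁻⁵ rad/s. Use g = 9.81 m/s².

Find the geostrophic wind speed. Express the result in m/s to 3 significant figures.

Coriolis parameter at 39°N:
f = 2Ω sin φ = 2 × 7.29×10⁻⁵ × sin 39° = 9.18×10⁻⁵ s⁻¹
Height gradient: |∂Z/∂n| = 30 m / 314000 m = 9.55×10⁻⁵
On a pressure surface, geostrophic balance gives V_g = (g/f)|∂Z/∂n|:
V_g = 9.81 × 9.55×10⁻⁵ / 9.18×10⁻⁵ = 10.2 m/s

10.2 m/s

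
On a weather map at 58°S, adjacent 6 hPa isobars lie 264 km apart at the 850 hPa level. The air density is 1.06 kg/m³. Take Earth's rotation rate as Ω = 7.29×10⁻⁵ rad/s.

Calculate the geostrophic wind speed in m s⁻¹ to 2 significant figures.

Coriolis parameter at 58°S:
f = 2Ω sin φ = 2 × 7.29×10⁻⁵ × sin 58° = 1.24×10⁻⁴ s⁻¹
Pressure gradient: |∂P/∂n| = 600 Pa / 264000 m = 2.27×10⁻³ Pa/m
Geostrophic balance (pressure-gradient force = Coriolis force):
V_g = (1/(fρ)) |∂P/∂n| = 2.27×10⁻³ / (1.24×10⁻⁴ × 1.06) = 17.3 m/s

17 m s⁻¹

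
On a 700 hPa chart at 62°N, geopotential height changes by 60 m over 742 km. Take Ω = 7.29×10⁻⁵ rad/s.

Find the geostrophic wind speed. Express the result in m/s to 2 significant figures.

6.2 m/s

Coriolis parameter at 62°N:
f = 2Ω sin φ = 2 × 7.29×10⁻⁵ × sin 62° = 1.29×10⁻⁴ s⁻¹
Height gradient: |∂Z/∂n| = 60 m / 742000 m = 8.09×10⁻⁵
On a pressure surface, geostrophic balance gives V_g = (g/f)|∂Z/∂n|:
V_g = 9.81 × 8.09×10⁻⁵ / 1.29×10⁻⁴ = 6.16 m/s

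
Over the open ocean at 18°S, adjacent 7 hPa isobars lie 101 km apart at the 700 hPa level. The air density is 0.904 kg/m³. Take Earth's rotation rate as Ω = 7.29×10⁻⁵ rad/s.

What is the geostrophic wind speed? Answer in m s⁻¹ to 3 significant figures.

Coriolis parameter at 18°S:
f = 2Ω sin φ = 2 × 7.29×10⁻⁵ × sin 18° = 4.51×10⁻⁵ s⁻¹
Pressure gradient: |∂P/∂n| = 700 Pa / 101000 m = 6.93×10⁻³ Pa/m
Geostrophic balance (pressure-gradient force = Coriolis force):
V_g = (1/(fρ)) |∂P/∂n| = 6.93×10⁻³ / (4.51×10⁻⁵ × 0.904) = 170 m/s

170 m s⁻¹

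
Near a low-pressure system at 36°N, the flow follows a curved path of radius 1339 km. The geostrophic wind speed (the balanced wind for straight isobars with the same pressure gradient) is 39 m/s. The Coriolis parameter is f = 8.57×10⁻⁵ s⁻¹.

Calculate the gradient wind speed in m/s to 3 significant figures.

30.8 m/s

Around a low, centrifugal force acts outward with Coriolis, so pressure-gradient force balances both:
(1/ρ)|∂P/∂n| = fV + V²/R  →  V² + fR·V − fR·V_g = 0
With fR = 8.57×10⁻⁵ × 1339×10³ m = 115 m/s:
V = [−fR + √((fR)² + 4 fR V_g)]/2 = [−115 + √(115² + 4×115×39)]/2 = 30.8 m/s
Subgeostrophic (V < V_g = 39 m/s), as expected around a low.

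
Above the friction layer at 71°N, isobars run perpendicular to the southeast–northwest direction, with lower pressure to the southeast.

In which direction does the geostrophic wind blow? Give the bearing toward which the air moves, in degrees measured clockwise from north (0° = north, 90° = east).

225°

The pressure-gradient force points toward the southeast (bearing 135°).
Geostrophic balance: in the Northern Hemisphere the Coriolis force deflects motion to the right, so the geostrophic wind blows 90° to the right of the pressure-gradient force (low pressure on the left).
Rotating 135° by 90° clockwise gives 225° — the wind blows toward the southwest.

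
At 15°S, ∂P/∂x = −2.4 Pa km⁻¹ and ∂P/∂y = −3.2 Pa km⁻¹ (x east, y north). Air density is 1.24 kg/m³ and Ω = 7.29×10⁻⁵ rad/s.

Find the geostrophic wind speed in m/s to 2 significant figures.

85 m/s

Coriolis parameter at 15°S:
f = 2Ω sin φ = 2 × 7.29×10⁻⁵ × sin 15° = 3.77×10⁻⁵ s⁻¹
In the Southern Hemisphere f is negative: f = −3.77×10⁻⁵ s⁻¹.
Component geostrophic relations (x east, y north):
u_g = −(1/(fρ)) ∂P/∂y,  v_g = (1/(fρ)) ∂P/∂x
u_g = −(−3.2×10⁻³)/(−3.77×10⁻⁵ × 1.24) = −68.4 m/s;  v_g = (−2.4×10⁻³)/(−3.77×10⁻⁵ × 1.24) = 51.3 m/s
|V_g| = √(u_g² + v_g²) = 85.5 m/s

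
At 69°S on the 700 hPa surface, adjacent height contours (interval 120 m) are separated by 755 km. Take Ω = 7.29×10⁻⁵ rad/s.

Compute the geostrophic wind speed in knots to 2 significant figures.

Coriolis parameter at 69°S:
f = 2Ω sin φ = 2 × 7.29×10⁻⁵ × sin 69° = 1.36×10⁻⁴ s⁻¹
Height gradient: |∂Z/∂n| = 120 m / 755000 m = 1.59×10⁻⁴
On a pressure surface, geostrophic balance gives V_g = (g/f)|∂Z/∂n|:
V_g = 9.81 × 1.59×10⁻⁴ / 1.36×10⁻⁴ = 11.5 m/s
Converting: 11.5 m/s × 1.944 = 22 knots

22 knots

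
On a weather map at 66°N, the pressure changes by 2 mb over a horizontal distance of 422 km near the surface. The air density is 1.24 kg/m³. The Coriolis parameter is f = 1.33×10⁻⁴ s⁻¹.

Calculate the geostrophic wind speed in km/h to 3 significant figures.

Pressure gradient: |∂P/∂n| = 200 Pa / 422000 m = 4.74×10⁻⁴ Pa/m
Geostrophic balance (pressure-gradient force = Coriolis force):
V_g = (1/(fρ)) |∂P/∂n| = 4.74×10⁻⁴ / (1.33×10⁻⁴ × 1.24) = 2.87 m/s
Converting: 2.87 m/s × 3.6 = 10.3 km/h

10.3 km/h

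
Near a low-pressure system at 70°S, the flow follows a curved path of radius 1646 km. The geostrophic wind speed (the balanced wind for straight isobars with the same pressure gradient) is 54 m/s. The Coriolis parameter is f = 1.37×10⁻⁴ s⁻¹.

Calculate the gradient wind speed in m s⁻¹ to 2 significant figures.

45 m s⁻¹

Around a low, centrifugal force acts outward with Coriolis, so pressure-gradient force balances both:
(1/ρ)|∂P/∂n| = fV + V²/R  →  V² + fR·V − fR·V_g = 0
With fR = 1.37×10⁻⁴ × 1646×10³ m = 226 m/s:
V = [−fR + √((fR)² + 4 fR V_g)]/2 = [−226 + √(226² + 4×226×54)]/2 = 45 m/s
Subgeostrophic (V < V_g = 54 m/s), as expected around a low.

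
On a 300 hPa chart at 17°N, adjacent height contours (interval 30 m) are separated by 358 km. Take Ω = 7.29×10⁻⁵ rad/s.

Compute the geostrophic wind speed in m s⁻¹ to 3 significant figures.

19.3 m s⁻¹

Coriolis parameter at 17°N:
f = 2Ω sin φ = 2 × 7.29×10⁻⁵ × sin 17° = 4.26×10⁻⁵ s⁻¹
Height gradient: |∂Z/∂n| = 30 m / 358000 m = 8.38×10⁻⁵
On a pressure surface, geostrophic balance gives V_g = (g/f)|∂Z/∂n|:
V_g = 9.81 × 8.38×10⁻⁵ / 4.26×10⁻⁵ = 19.3 m/s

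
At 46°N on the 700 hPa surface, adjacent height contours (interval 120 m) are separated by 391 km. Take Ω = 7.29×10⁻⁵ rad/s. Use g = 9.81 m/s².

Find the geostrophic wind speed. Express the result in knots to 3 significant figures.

55.8 knots

Coriolis parameter at 46°N:
f = 2Ω sin φ = 2 × 7.29×10⁻⁵ × sin 46° = 1.05×10⁻⁴ s⁻¹
Height gradient: |∂Z/∂n| = 120 m / 391000 m = 3.07×10⁻⁴
On a pressure surface, geostrophic balance gives V_g = (g/f)|∂Z/∂n|:
V_g = 9.81 × 3.07×10⁻⁴ / 1.05×10⁻⁴ = 28.7 m/s
Converting: 28.7 m/s × 1.944 = 55.8 knots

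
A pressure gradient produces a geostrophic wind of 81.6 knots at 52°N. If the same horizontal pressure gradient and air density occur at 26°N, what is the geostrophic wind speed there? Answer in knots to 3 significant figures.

With the same pressure gradient and density, V_g ∝ 1/f ∝ 1/sin φ.
V₂ = V₁ · sin φ₁ / sin φ₂ = 81.6 × sin 52° / sin 26°
V₂ = 81.6 × 0.7880/0.4384 = 147 knots

147 knots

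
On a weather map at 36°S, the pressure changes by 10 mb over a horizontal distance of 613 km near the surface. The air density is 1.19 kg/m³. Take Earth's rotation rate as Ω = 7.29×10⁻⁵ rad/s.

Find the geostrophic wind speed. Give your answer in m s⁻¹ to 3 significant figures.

Coriolis parameter at 36°S:
f = 2Ω sin φ = 2 × 7.29×10⁻⁵ × sin 36° = 8.57×10⁻⁵ s⁻¹
Pressure gradient: |∂P/∂n| = 1000 Pa / 613000 m = 1.63×10⁻³ Pa/m
Geostrophic balance (pressure-gradient force = Coriolis force):
V_g = (1/(fρ)) |∂P/∂n| = 1.63×10⁻³ / (8.57×10⁻⁵ × 1.19) = 16.0 m/s

16.0 m s⁻¹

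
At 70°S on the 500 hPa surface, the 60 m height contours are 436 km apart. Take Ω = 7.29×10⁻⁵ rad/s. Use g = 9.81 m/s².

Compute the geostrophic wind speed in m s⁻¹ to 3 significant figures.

9.85 m s⁻¹

Coriolis parameter at 70°S:
f = 2Ω sin φ = 2 × 7.29×10⁻⁵ × sin 70° = 1.37×10⁻⁴ s⁻¹
Height gradient: |∂Z/∂n| = 60 m / 436000 m = 1.38×10⁻⁴
On a pressure surface, geostrophic balance gives V_g = (g/f)|∂Z/∂n|:
V_g = 9.81 × 1.38×10⁻⁴ / 1.37×10⁻⁴ = 9.85 m/s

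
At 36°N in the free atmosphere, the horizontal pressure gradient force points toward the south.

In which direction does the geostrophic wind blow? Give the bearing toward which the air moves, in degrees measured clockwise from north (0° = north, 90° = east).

The pressure-gradient force points toward the south (bearing 180°).
Geostrophic balance: in the Northern Hemisphere the Coriolis force deflects motion to the right, so the geostrophic wind blows 90° to the right of the pressure-gradient force (low pressure on the left).
Rotating 180° by 90° clockwise gives 270° — the wind blows toward the west.

270°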